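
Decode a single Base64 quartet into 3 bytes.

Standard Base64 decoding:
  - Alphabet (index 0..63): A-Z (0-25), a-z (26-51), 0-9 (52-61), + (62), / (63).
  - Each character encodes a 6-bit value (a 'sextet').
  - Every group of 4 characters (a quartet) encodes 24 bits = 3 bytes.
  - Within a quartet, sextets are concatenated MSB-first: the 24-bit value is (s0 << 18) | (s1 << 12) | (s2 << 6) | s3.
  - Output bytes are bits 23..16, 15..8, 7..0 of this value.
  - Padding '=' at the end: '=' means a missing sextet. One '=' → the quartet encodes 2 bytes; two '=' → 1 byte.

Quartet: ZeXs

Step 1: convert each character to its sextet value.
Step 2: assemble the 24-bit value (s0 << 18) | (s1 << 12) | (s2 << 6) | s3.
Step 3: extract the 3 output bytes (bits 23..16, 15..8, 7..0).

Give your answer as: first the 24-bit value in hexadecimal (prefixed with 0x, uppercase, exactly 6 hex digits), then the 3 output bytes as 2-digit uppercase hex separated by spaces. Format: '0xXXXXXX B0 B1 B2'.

Sextets: Z=25, e=30, X=23, s=44
24-bit: (25<<18) | (30<<12) | (23<<6) | 44
      = 0x640000 | 0x01E000 | 0x0005C0 | 0x00002C
      = 0x65E5EC
Bytes: (v>>16)&0xFF=65, (v>>8)&0xFF=E5, v&0xFF=EC

Answer: 0x65E5EC 65 E5 EC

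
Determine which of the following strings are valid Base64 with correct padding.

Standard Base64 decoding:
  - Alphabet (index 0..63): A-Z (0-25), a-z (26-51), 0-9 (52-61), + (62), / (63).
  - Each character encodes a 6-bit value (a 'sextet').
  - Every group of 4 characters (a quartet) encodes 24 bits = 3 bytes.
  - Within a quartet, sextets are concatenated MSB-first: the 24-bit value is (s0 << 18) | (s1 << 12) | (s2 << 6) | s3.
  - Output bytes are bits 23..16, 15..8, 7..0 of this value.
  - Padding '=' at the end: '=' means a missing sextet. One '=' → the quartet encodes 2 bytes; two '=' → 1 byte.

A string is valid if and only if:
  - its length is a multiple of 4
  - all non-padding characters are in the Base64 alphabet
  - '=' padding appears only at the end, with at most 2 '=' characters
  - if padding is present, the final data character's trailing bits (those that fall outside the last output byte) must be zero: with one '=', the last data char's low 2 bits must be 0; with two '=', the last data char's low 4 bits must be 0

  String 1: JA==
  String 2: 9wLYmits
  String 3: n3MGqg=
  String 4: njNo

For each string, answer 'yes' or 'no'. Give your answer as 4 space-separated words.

Answer: yes yes no yes

Derivation:
String 1: 'JA==' → valid
String 2: '9wLYmits' → valid
String 3: 'n3MGqg=' → invalid (len=7 not mult of 4)
String 4: 'njNo' → valid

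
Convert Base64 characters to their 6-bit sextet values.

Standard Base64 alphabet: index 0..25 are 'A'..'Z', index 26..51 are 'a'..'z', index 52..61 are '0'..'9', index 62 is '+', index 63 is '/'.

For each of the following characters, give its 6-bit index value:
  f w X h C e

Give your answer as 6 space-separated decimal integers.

'f': a..z range, 26 + ord('f') − ord('a') = 31
'w': a..z range, 26 + ord('w') − ord('a') = 48
'X': A..Z range, ord('X') − ord('A') = 23
'h': a..z range, 26 + ord('h') − ord('a') = 33
'C': A..Z range, ord('C') − ord('A') = 2
'e': a..z range, 26 + ord('e') − ord('a') = 30

Answer: 31 48 23 33 2 30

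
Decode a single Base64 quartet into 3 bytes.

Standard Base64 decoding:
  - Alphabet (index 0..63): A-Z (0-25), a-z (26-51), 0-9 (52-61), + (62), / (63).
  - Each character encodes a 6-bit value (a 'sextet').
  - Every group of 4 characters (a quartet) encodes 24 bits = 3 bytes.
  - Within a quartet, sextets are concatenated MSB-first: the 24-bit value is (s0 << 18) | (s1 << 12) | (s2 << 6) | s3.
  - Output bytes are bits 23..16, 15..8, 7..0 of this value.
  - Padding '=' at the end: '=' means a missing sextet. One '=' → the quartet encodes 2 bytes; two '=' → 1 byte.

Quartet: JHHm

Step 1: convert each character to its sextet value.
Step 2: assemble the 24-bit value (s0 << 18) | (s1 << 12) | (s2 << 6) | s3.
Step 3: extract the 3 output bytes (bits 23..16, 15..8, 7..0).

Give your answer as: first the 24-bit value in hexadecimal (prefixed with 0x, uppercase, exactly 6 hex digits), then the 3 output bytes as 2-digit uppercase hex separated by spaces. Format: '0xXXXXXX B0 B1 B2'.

Sextets: J=9, H=7, H=7, m=38
24-bit: (9<<18) | (7<<12) | (7<<6) | 38
      = 0x240000 | 0x007000 | 0x0001C0 | 0x000026
      = 0x2471E6
Bytes: (v>>16)&0xFF=24, (v>>8)&0xFF=71, v&0xFF=E6

Answer: 0x2471E6 24 71 E6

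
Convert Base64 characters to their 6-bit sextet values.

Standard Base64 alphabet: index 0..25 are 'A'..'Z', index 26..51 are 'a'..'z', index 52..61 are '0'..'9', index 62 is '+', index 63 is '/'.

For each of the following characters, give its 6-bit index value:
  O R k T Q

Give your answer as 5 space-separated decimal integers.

'O': A..Z range, ord('O') − ord('A') = 14
'R': A..Z range, ord('R') − ord('A') = 17
'k': a..z range, 26 + ord('k') − ord('a') = 36
'T': A..Z range, ord('T') − ord('A') = 19
'Q': A..Z range, ord('Q') − ord('A') = 16

Answer: 14 17 36 19 16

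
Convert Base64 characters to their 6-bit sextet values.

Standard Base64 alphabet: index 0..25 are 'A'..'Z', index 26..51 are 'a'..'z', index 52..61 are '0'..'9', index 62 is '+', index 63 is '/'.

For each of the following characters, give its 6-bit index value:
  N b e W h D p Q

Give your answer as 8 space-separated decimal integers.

Answer: 13 27 30 22 33 3 41 16

Derivation:
'N': A..Z range, ord('N') − ord('A') = 13
'b': a..z range, 26 + ord('b') − ord('a') = 27
'e': a..z range, 26 + ord('e') − ord('a') = 30
'W': A..Z range, ord('W') − ord('A') = 22
'h': a..z range, 26 + ord('h') − ord('a') = 33
'D': A..Z range, ord('D') − ord('A') = 3
'p': a..z range, 26 + ord('p') − ord('a') = 41
'Q': A..Z range, ord('Q') − ord('A') = 16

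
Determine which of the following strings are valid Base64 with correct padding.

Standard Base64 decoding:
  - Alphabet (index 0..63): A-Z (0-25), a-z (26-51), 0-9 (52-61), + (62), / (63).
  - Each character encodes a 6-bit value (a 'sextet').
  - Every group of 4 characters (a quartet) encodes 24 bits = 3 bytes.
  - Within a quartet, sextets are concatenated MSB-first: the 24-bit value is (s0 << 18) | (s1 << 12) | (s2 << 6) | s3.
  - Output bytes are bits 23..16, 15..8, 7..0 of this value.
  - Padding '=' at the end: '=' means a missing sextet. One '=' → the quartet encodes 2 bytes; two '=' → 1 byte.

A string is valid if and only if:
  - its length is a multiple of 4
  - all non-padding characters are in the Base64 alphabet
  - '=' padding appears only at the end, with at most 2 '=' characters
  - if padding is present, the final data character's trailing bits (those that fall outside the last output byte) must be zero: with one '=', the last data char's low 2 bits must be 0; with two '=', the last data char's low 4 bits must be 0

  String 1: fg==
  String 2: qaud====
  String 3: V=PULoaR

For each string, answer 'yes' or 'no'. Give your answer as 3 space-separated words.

Answer: yes no no

Derivation:
String 1: 'fg==' → valid
String 2: 'qaud====' → invalid (4 pad chars (max 2))
String 3: 'V=PULoaR' → invalid (bad char(s): ['=']; '=' in middle)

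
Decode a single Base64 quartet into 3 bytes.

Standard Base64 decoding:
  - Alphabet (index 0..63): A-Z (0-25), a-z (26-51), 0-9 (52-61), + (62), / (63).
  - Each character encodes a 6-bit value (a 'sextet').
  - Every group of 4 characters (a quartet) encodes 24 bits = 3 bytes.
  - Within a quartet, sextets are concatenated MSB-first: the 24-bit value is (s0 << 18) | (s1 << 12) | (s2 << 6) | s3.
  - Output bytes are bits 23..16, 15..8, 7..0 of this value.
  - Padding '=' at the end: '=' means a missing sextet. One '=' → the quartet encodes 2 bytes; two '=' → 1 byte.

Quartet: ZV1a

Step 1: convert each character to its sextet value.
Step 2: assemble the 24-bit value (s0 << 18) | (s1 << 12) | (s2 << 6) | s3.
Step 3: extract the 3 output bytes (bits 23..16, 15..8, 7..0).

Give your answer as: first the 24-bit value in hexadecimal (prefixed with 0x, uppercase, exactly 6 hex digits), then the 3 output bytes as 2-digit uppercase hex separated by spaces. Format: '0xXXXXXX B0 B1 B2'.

Sextets: Z=25, V=21, 1=53, a=26
24-bit: (25<<18) | (21<<12) | (53<<6) | 26
      = 0x640000 | 0x015000 | 0x000D40 | 0x00001A
      = 0x655D5A
Bytes: (v>>16)&0xFF=65, (v>>8)&0xFF=5D, v&0xFF=5A

Answer: 0x655D5A 65 5D 5A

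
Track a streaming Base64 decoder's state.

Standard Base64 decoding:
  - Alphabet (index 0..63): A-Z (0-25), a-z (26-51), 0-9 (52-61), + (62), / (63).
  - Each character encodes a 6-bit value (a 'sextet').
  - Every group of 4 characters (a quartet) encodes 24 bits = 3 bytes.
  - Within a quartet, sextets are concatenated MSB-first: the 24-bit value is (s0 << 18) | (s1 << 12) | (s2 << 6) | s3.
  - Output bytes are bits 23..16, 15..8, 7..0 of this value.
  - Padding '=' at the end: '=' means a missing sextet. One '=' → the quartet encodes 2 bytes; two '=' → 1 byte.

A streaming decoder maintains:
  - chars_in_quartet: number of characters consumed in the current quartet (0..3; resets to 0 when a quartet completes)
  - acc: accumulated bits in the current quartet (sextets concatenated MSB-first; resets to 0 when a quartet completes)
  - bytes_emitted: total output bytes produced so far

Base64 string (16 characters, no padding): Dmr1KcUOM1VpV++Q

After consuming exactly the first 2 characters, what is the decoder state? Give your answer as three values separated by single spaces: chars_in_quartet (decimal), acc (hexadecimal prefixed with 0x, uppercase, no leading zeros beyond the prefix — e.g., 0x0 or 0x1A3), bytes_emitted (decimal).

After char 0 ('D'=3): chars_in_quartet=1 acc=0x3 bytes_emitted=0
After char 1 ('m'=38): chars_in_quartet=2 acc=0xE6 bytes_emitted=0

Answer: 2 0xE6 0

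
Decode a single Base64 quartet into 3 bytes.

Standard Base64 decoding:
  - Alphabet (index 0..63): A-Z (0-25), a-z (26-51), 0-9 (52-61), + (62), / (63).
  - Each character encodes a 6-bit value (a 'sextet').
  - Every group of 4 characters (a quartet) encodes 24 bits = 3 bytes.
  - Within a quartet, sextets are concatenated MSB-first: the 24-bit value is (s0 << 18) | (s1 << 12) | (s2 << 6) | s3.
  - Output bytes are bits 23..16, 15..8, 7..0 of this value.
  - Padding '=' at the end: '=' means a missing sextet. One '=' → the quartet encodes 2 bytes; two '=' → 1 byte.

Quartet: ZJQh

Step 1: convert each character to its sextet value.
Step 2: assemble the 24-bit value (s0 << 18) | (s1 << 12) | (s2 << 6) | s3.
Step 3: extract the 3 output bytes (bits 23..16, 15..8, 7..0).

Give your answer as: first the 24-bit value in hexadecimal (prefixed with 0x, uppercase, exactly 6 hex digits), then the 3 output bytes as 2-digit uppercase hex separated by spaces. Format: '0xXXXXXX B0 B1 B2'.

Sextets: Z=25, J=9, Q=16, h=33
24-bit: (25<<18) | (9<<12) | (16<<6) | 33
      = 0x640000 | 0x009000 | 0x000400 | 0x000021
      = 0x649421
Bytes: (v>>16)&0xFF=64, (v>>8)&0xFF=94, v&0xFF=21

Answer: 0x649421 64 94 21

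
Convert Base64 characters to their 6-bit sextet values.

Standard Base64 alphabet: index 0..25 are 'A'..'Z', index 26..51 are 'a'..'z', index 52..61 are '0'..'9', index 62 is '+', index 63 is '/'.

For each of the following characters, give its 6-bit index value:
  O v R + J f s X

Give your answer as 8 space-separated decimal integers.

'O': A..Z range, ord('O') − ord('A') = 14
'v': a..z range, 26 + ord('v') − ord('a') = 47
'R': A..Z range, ord('R') − ord('A') = 17
'+': index 62
'J': A..Z range, ord('J') − ord('A') = 9
'f': a..z range, 26 + ord('f') − ord('a') = 31
's': a..z range, 26 + ord('s') − ord('a') = 44
'X': A..Z range, ord('X') − ord('A') = 23

Answer: 14 47 17 62 9 31 44 23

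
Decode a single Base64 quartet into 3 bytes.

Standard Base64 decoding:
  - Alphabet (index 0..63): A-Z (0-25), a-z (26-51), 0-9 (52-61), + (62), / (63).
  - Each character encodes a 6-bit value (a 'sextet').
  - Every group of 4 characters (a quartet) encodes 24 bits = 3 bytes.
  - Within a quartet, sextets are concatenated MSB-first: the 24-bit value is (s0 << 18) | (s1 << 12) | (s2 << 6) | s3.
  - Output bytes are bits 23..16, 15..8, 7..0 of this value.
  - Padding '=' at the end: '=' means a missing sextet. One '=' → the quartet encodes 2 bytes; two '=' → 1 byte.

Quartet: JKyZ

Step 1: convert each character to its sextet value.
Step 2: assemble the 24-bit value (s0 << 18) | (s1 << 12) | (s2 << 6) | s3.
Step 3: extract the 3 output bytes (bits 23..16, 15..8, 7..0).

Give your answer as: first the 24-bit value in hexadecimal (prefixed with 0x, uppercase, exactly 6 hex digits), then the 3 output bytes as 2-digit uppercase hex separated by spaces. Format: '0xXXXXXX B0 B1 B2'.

Sextets: J=9, K=10, y=50, Z=25
24-bit: (9<<18) | (10<<12) | (50<<6) | 25
      = 0x240000 | 0x00A000 | 0x000C80 | 0x000019
      = 0x24AC99
Bytes: (v>>16)&0xFF=24, (v>>8)&0xFF=AC, v&0xFF=99

Answer: 0x24AC99 24 AC 99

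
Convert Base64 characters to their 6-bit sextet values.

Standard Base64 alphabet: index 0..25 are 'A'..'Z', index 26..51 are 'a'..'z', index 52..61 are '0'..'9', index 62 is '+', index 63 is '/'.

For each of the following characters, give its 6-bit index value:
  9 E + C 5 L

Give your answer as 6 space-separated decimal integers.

'9': 0..9 range, 52 + ord('9') − ord('0') = 61
'E': A..Z range, ord('E') − ord('A') = 4
'+': index 62
'C': A..Z range, ord('C') − ord('A') = 2
'5': 0..9 range, 52 + ord('5') − ord('0') = 57
'L': A..Z range, ord('L') − ord('A') = 11

Answer: 61 4 62 2 57 11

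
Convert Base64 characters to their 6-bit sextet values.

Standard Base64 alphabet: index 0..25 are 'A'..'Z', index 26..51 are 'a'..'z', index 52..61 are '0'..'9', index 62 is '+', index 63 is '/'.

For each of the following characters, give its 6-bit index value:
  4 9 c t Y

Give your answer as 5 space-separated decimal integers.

'4': 0..9 range, 52 + ord('4') − ord('0') = 56
'9': 0..9 range, 52 + ord('9') − ord('0') = 61
'c': a..z range, 26 + ord('c') − ord('a') = 28
't': a..z range, 26 + ord('t') − ord('a') = 45
'Y': A..Z range, ord('Y') − ord('A') = 24

Answer: 56 61 28 45 24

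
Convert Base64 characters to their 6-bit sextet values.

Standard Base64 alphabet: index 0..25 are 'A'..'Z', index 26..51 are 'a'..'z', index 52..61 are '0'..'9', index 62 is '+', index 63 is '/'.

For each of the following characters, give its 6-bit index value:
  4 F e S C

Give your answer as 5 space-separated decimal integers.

Answer: 56 5 30 18 2

Derivation:
'4': 0..9 range, 52 + ord('4') − ord('0') = 56
'F': A..Z range, ord('F') − ord('A') = 5
'e': a..z range, 26 + ord('e') − ord('a') = 30
'S': A..Z range, ord('S') − ord('A') = 18
'C': A..Z range, ord('C') − ord('A') = 2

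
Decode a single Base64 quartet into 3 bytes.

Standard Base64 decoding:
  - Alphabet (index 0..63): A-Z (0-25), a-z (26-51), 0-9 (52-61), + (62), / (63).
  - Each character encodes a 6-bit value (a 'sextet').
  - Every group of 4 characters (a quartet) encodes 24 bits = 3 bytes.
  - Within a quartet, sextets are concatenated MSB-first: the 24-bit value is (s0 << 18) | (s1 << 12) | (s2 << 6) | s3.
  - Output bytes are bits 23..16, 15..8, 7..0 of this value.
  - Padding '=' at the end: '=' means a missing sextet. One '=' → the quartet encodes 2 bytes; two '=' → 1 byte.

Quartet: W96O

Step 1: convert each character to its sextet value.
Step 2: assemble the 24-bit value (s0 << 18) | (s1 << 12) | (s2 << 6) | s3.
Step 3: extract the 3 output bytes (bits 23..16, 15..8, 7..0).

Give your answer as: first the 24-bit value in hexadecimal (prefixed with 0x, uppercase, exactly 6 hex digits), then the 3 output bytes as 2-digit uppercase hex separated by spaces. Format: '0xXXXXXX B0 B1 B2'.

Sextets: W=22, 9=61, 6=58, O=14
24-bit: (22<<18) | (61<<12) | (58<<6) | 14
      = 0x580000 | 0x03D000 | 0x000E80 | 0x00000E
      = 0x5BDE8E
Bytes: (v>>16)&0xFF=5B, (v>>8)&0xFF=DE, v&0xFF=8E

Answer: 0x5BDE8E 5B DE 8E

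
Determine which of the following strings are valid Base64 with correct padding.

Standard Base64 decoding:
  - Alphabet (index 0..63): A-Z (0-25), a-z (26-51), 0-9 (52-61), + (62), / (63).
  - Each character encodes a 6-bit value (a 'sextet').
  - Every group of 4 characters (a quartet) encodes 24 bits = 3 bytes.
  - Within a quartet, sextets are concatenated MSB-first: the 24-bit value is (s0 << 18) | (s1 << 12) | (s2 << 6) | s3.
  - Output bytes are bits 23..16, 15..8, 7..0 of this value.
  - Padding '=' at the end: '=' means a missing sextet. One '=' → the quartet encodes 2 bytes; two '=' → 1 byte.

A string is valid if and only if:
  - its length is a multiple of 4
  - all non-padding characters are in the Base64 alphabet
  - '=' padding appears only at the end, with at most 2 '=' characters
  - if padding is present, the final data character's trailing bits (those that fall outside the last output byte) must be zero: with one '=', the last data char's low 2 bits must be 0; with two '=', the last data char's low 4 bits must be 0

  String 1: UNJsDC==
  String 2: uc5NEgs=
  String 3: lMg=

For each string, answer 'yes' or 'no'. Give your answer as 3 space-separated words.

String 1: 'UNJsDC==' → invalid (bad trailing bits)
String 2: 'uc5NEgs=' → valid
String 3: 'lMg=' → valid

Answer: no yes yes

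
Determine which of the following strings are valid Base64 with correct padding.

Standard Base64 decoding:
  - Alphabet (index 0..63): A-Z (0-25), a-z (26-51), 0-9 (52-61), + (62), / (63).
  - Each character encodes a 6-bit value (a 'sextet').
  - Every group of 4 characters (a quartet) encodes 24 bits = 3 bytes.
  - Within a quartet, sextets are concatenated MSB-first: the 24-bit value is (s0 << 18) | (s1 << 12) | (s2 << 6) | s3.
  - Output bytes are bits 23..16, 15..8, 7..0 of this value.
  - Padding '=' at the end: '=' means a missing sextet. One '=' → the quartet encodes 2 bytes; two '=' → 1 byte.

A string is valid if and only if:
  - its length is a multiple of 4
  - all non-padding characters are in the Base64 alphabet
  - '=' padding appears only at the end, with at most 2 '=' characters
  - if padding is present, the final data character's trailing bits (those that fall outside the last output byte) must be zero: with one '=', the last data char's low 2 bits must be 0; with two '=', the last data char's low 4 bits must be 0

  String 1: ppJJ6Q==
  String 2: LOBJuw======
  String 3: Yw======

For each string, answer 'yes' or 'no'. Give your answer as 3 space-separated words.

Answer: yes no no

Derivation:
String 1: 'ppJJ6Q==' → valid
String 2: 'LOBJuw======' → invalid (6 pad chars (max 2))
String 3: 'Yw======' → invalid (6 pad chars (max 2))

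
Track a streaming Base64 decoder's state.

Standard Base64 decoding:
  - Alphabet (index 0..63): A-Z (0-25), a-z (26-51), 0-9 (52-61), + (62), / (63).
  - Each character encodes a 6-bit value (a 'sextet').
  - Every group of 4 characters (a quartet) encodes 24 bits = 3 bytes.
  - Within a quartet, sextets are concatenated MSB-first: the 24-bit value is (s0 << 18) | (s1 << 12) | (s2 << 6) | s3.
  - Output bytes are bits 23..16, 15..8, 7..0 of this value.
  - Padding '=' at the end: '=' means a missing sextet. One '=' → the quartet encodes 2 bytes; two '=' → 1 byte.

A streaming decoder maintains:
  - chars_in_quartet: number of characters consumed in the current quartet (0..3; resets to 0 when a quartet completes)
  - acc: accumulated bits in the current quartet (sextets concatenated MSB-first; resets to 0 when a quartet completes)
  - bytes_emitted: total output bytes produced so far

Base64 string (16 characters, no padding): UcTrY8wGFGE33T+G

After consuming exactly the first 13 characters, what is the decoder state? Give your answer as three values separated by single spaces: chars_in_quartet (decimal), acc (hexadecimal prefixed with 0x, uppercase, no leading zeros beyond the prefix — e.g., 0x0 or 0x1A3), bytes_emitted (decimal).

Answer: 1 0x37 9

Derivation:
After char 0 ('U'=20): chars_in_quartet=1 acc=0x14 bytes_emitted=0
After char 1 ('c'=28): chars_in_quartet=2 acc=0x51C bytes_emitted=0
After char 2 ('T'=19): chars_in_quartet=3 acc=0x14713 bytes_emitted=0
After char 3 ('r'=43): chars_in_quartet=4 acc=0x51C4EB -> emit 51 C4 EB, reset; bytes_emitted=3
After char 4 ('Y'=24): chars_in_quartet=1 acc=0x18 bytes_emitted=3
After char 5 ('8'=60): chars_in_quartet=2 acc=0x63C bytes_emitted=3
After char 6 ('w'=48): chars_in_quartet=3 acc=0x18F30 bytes_emitted=3
After char 7 ('G'=6): chars_in_quartet=4 acc=0x63CC06 -> emit 63 CC 06, reset; bytes_emitted=6
After char 8 ('F'=5): chars_in_quartet=1 acc=0x5 bytes_emitted=6
After char 9 ('G'=6): chars_in_quartet=2 acc=0x146 bytes_emitted=6
After char 10 ('E'=4): chars_in_quartet=3 acc=0x5184 bytes_emitted=6
After char 11 ('3'=55): chars_in_quartet=4 acc=0x146137 -> emit 14 61 37, reset; bytes_emitted=9
After char 12 ('3'=55): chars_in_quartet=1 acc=0x37 bytes_emitted=9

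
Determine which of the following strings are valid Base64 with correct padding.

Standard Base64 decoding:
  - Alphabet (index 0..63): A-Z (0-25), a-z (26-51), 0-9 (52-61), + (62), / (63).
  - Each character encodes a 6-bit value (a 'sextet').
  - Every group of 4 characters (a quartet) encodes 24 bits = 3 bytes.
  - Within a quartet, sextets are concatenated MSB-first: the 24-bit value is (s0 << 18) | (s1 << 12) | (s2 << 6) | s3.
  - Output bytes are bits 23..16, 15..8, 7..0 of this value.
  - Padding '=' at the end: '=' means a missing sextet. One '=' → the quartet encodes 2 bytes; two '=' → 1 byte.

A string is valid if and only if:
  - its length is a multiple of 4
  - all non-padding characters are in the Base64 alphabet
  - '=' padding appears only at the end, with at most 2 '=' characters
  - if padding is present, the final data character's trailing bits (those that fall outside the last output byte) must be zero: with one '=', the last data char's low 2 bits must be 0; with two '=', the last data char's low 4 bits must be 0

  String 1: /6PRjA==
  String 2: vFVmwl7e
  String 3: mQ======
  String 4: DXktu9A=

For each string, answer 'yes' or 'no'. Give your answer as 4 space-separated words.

String 1: '/6PRjA==' → valid
String 2: 'vFVmwl7e' → valid
String 3: 'mQ======' → invalid (6 pad chars (max 2))
String 4: 'DXktu9A=' → valid

Answer: yes yes no yes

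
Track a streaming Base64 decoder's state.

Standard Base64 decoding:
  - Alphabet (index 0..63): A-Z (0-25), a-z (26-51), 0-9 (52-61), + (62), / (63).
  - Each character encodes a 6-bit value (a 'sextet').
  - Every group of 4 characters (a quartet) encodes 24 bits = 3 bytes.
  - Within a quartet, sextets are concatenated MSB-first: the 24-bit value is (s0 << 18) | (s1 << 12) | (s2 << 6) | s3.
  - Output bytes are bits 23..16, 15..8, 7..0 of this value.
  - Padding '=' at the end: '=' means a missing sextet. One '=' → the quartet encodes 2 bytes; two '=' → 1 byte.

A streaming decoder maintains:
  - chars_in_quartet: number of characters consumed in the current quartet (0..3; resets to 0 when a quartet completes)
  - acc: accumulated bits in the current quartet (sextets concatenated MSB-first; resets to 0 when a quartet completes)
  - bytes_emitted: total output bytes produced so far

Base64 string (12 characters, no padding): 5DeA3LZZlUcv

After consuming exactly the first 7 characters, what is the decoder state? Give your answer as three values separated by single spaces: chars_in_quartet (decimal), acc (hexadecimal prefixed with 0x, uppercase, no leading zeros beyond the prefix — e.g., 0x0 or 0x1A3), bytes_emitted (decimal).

After char 0 ('5'=57): chars_in_quartet=1 acc=0x39 bytes_emitted=0
After char 1 ('D'=3): chars_in_quartet=2 acc=0xE43 bytes_emitted=0
After char 2 ('e'=30): chars_in_quartet=3 acc=0x390DE bytes_emitted=0
After char 3 ('A'=0): chars_in_quartet=4 acc=0xE43780 -> emit E4 37 80, reset; bytes_emitted=3
After char 4 ('3'=55): chars_in_quartet=1 acc=0x37 bytes_emitted=3
After char 5 ('L'=11): chars_in_quartet=2 acc=0xDCB bytes_emitted=3
After char 6 ('Z'=25): chars_in_quartet=3 acc=0x372D9 bytes_emitted=3

Answer: 3 0x372D9 3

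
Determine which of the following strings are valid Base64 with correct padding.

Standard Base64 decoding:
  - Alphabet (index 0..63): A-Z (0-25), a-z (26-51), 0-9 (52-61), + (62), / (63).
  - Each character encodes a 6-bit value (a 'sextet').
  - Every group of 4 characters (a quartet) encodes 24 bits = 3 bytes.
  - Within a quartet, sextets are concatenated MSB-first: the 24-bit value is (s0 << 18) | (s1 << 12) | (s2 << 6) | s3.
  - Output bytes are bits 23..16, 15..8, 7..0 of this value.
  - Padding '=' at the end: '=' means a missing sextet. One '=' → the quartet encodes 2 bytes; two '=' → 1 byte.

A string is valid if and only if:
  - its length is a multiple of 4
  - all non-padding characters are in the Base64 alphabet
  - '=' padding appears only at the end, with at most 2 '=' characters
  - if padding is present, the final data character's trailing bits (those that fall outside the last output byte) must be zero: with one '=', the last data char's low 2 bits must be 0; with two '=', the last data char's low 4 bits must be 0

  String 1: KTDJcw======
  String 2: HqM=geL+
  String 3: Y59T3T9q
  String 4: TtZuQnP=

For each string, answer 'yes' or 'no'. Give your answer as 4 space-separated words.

Answer: no no yes no

Derivation:
String 1: 'KTDJcw======' → invalid (6 pad chars (max 2))
String 2: 'HqM=geL+' → invalid (bad char(s): ['=']; '=' in middle)
String 3: 'Y59T3T9q' → valid
String 4: 'TtZuQnP=' → invalid (bad trailing bits)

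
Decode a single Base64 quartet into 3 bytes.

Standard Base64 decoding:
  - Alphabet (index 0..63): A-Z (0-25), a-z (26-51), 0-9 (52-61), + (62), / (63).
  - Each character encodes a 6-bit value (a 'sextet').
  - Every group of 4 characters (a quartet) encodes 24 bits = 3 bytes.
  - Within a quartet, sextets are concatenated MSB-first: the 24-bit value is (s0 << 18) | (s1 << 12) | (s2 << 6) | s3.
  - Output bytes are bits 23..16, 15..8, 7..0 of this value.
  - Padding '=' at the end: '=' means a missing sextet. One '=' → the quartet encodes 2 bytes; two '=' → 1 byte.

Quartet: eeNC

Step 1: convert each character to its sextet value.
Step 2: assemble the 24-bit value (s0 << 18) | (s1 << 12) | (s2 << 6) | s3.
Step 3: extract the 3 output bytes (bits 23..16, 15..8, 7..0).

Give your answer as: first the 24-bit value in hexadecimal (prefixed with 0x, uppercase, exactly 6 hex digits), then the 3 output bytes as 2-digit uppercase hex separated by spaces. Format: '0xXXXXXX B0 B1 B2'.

Sextets: e=30, e=30, N=13, C=2
24-bit: (30<<18) | (30<<12) | (13<<6) | 2
      = 0x780000 | 0x01E000 | 0x000340 | 0x000002
      = 0x79E342
Bytes: (v>>16)&0xFF=79, (v>>8)&0xFF=E3, v&0xFF=42

Answer: 0x79E342 79 E3 42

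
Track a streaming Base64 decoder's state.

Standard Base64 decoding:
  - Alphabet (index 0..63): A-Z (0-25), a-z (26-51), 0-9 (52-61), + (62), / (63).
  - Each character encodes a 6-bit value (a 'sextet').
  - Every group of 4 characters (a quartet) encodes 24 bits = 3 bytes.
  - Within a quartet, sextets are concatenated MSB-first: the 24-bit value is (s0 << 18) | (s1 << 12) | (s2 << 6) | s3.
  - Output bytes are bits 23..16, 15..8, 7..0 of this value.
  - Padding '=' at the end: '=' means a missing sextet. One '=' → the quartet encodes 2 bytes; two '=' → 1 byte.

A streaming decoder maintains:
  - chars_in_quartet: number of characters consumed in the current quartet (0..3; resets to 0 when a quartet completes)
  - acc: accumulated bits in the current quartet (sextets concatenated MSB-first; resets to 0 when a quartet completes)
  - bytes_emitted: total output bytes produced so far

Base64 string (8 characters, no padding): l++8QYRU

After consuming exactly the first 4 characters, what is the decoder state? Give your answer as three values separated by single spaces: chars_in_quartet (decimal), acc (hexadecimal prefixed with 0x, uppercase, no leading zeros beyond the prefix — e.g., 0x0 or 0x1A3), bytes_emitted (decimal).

Answer: 0 0x0 3

Derivation:
After char 0 ('l'=37): chars_in_quartet=1 acc=0x25 bytes_emitted=0
After char 1 ('+'=62): chars_in_quartet=2 acc=0x97E bytes_emitted=0
After char 2 ('+'=62): chars_in_quartet=3 acc=0x25FBE bytes_emitted=0
After char 3 ('8'=60): chars_in_quartet=4 acc=0x97EFBC -> emit 97 EF BC, reset; bytes_emitted=3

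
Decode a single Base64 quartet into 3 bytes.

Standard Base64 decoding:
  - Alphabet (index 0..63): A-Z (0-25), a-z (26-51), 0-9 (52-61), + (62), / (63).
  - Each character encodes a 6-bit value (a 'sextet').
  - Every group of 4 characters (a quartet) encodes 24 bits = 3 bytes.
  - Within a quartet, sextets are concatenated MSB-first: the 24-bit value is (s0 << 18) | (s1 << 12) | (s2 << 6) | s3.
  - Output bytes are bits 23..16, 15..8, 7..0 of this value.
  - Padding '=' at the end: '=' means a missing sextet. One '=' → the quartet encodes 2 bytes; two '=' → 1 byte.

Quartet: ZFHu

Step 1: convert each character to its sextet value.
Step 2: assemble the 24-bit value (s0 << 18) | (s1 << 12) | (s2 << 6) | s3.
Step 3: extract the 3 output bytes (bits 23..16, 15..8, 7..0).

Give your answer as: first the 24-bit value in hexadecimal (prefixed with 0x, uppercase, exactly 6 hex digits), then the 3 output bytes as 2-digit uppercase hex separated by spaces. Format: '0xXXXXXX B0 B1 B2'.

Answer: 0x6451EE 64 51 EE

Derivation:
Sextets: Z=25, F=5, H=7, u=46
24-bit: (25<<18) | (5<<12) | (7<<6) | 46
      = 0x640000 | 0x005000 | 0x0001C0 | 0x00002E
      = 0x6451EE
Bytes: (v>>16)&0xFF=64, (v>>8)&0xFF=51, v&0xFF=EE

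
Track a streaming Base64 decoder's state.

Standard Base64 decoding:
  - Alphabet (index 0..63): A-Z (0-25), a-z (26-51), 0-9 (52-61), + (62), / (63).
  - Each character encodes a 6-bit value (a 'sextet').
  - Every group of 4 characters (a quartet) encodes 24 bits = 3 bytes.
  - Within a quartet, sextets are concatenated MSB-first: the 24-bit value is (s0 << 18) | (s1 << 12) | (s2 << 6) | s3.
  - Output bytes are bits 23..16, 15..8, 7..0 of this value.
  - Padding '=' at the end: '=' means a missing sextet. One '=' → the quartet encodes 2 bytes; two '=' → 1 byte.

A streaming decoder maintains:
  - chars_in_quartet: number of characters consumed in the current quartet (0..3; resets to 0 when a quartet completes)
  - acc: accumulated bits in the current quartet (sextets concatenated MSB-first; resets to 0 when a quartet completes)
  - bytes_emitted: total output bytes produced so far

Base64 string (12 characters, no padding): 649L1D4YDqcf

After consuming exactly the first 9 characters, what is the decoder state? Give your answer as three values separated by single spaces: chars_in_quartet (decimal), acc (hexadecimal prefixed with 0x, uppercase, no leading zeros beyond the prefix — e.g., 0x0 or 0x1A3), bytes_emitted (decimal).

Answer: 1 0x3 6

Derivation:
After char 0 ('6'=58): chars_in_quartet=1 acc=0x3A bytes_emitted=0
After char 1 ('4'=56): chars_in_quartet=2 acc=0xEB8 bytes_emitted=0
After char 2 ('9'=61): chars_in_quartet=3 acc=0x3AE3D bytes_emitted=0
After char 3 ('L'=11): chars_in_quartet=4 acc=0xEB8F4B -> emit EB 8F 4B, reset; bytes_emitted=3
After char 4 ('1'=53): chars_in_quartet=1 acc=0x35 bytes_emitted=3
After char 5 ('D'=3): chars_in_quartet=2 acc=0xD43 bytes_emitted=3
After char 6 ('4'=56): chars_in_quartet=3 acc=0x350F8 bytes_emitted=3
After char 7 ('Y'=24): chars_in_quartet=4 acc=0xD43E18 -> emit D4 3E 18, reset; bytes_emitted=6
After char 8 ('D'=3): chars_in_quartet=1 acc=0x3 bytes_emitted=6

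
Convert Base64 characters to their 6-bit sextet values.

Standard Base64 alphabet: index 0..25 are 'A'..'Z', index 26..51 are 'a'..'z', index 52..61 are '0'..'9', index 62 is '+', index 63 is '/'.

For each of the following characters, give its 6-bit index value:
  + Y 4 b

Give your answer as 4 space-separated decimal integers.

Answer: 62 24 56 27

Derivation:
'+': index 62
'Y': A..Z range, ord('Y') − ord('A') = 24
'4': 0..9 range, 52 + ord('4') − ord('0') = 56
'b': a..z range, 26 + ord('b') − ord('a') = 27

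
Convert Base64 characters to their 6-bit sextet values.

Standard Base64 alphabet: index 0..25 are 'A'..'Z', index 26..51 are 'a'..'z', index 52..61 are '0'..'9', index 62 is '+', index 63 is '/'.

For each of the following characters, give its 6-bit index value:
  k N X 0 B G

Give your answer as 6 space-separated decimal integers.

Answer: 36 13 23 52 1 6

Derivation:
'k': a..z range, 26 + ord('k') − ord('a') = 36
'N': A..Z range, ord('N') − ord('A') = 13
'X': A..Z range, ord('X') − ord('A') = 23
'0': 0..9 range, 52 + ord('0') − ord('0') = 52
'B': A..Z range, ord('B') − ord('A') = 1
'G': A..Z range, ord('G') − ord('A') = 6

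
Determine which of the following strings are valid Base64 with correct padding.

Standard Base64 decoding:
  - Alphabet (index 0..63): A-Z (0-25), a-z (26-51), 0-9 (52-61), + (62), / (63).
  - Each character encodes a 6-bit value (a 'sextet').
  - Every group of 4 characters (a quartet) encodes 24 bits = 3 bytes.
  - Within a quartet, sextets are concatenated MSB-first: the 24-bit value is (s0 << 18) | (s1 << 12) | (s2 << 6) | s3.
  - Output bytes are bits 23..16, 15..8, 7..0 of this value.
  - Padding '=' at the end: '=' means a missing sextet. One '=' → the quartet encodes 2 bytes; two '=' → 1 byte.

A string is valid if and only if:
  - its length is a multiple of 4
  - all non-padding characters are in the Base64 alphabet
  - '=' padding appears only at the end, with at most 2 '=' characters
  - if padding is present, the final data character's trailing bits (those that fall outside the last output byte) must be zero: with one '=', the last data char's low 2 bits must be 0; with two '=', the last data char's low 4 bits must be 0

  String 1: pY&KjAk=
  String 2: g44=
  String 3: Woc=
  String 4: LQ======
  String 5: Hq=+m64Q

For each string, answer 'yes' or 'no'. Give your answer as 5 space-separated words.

String 1: 'pY&KjAk=' → invalid (bad char(s): ['&'])
String 2: 'g44=' → valid
String 3: 'Woc=' → valid
String 4: 'LQ======' → invalid (6 pad chars (max 2))
String 5: 'Hq=+m64Q' → invalid (bad char(s): ['=']; '=' in middle)

Answer: no yes yes no no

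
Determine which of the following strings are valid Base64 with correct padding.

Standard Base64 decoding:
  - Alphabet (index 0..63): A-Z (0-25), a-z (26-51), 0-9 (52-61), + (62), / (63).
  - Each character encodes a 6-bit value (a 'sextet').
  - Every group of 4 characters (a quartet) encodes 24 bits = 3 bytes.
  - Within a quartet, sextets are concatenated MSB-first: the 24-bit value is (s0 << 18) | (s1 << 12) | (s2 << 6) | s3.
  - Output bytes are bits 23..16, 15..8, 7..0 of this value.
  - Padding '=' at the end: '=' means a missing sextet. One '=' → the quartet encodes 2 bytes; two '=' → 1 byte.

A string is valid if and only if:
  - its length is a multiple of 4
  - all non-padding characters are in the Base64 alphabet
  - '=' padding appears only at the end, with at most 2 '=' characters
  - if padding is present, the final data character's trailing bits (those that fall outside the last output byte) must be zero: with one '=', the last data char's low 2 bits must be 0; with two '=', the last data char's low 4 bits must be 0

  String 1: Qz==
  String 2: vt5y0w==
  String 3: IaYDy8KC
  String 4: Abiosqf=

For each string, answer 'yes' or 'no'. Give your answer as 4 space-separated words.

Answer: no yes yes no

Derivation:
String 1: 'Qz==' → invalid (bad trailing bits)
String 2: 'vt5y0w==' → valid
String 3: 'IaYDy8KC' → valid
String 4: 'Abiosqf=' → invalid (bad trailing bits)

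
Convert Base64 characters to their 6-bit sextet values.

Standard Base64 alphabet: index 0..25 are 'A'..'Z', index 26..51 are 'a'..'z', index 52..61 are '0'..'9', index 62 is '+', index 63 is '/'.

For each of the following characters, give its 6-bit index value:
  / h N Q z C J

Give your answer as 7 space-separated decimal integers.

'/': index 63
'h': a..z range, 26 + ord('h') − ord('a') = 33
'N': A..Z range, ord('N') − ord('A') = 13
'Q': A..Z range, ord('Q') − ord('A') = 16
'z': a..z range, 26 + ord('z') − ord('a') = 51
'C': A..Z range, ord('C') − ord('A') = 2
'J': A..Z range, ord('J') − ord('A') = 9

Answer: 63 33 13 16 51 2 9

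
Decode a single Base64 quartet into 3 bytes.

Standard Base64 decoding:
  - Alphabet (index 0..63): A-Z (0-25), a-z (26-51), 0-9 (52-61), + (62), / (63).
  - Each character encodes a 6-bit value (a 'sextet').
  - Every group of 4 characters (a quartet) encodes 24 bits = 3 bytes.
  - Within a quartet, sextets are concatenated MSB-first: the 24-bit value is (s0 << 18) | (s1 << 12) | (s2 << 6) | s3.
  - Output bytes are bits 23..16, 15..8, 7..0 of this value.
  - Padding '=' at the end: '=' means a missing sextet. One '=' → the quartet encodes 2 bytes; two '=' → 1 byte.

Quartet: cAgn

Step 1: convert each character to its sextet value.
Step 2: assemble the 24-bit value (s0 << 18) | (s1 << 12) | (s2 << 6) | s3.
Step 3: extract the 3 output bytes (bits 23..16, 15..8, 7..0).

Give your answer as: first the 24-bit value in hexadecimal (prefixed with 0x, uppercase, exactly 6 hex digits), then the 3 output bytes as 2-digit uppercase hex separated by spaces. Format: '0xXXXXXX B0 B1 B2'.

Sextets: c=28, A=0, g=32, n=39
24-bit: (28<<18) | (0<<12) | (32<<6) | 39
      = 0x700000 | 0x000000 | 0x000800 | 0x000027
      = 0x700827
Bytes: (v>>16)&0xFF=70, (v>>8)&0xFF=08, v&0xFF=27

Answer: 0x700827 70 08 27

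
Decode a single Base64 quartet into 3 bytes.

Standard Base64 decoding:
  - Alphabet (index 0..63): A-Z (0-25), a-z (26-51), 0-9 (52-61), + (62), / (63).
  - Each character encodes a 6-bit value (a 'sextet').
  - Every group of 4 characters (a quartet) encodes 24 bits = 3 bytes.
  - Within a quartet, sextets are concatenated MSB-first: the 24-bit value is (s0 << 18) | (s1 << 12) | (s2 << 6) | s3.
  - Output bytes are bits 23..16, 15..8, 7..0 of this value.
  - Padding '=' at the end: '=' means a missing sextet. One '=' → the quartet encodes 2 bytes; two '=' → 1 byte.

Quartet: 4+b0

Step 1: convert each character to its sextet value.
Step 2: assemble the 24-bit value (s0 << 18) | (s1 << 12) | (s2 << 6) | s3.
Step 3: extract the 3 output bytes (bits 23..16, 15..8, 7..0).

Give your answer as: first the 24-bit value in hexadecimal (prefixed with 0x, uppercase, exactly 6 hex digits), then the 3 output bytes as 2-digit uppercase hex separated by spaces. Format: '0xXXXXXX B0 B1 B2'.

Answer: 0xE3E6F4 E3 E6 F4

Derivation:
Sextets: 4=56, +=62, b=27, 0=52
24-bit: (56<<18) | (62<<12) | (27<<6) | 52
      = 0xE00000 | 0x03E000 | 0x0006C0 | 0x000034
      = 0xE3E6F4
Bytes: (v>>16)&0xFF=E3, (v>>8)&0xFF=E6, v&0xFF=F4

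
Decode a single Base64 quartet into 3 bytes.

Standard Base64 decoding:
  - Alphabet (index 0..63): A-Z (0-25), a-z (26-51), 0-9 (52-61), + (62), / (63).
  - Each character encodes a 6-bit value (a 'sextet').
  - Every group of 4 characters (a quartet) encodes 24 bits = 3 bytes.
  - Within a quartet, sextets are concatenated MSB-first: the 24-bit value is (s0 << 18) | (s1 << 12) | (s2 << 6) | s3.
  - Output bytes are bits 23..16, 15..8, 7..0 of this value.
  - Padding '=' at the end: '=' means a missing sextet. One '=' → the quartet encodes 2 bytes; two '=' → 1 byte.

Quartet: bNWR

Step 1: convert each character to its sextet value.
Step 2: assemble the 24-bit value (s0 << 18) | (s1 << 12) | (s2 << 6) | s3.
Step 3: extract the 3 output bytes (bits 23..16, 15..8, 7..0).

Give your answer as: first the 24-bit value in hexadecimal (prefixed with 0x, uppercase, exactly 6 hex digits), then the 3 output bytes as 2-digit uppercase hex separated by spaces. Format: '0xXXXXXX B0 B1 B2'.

Answer: 0x6CD591 6C D5 91

Derivation:
Sextets: b=27, N=13, W=22, R=17
24-bit: (27<<18) | (13<<12) | (22<<6) | 17
      = 0x6C0000 | 0x00D000 | 0x000580 | 0x000011
      = 0x6CD591
Bytes: (v>>16)&0xFF=6C, (v>>8)&0xFF=D5, v&0xFF=91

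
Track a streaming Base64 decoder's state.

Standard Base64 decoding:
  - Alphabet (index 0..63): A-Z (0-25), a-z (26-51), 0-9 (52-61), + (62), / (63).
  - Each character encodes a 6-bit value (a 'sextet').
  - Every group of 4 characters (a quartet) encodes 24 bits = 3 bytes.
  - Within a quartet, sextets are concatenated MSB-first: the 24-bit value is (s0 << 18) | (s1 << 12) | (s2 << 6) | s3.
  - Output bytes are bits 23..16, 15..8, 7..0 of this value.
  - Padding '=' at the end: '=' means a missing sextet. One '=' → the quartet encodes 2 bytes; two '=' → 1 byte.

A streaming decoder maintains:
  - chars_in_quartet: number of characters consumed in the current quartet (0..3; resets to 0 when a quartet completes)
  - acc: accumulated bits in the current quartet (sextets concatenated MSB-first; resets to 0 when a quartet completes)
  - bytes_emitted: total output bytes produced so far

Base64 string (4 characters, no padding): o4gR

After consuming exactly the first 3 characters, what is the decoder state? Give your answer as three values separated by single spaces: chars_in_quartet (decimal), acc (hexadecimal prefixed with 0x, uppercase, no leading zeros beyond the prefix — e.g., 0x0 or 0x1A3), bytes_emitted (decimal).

Answer: 3 0x28E20 0

Derivation:
After char 0 ('o'=40): chars_in_quartet=1 acc=0x28 bytes_emitted=0
After char 1 ('4'=56): chars_in_quartet=2 acc=0xA38 bytes_emitted=0
After char 2 ('g'=32): chars_in_quartet=3 acc=0x28E20 bytes_emitted=0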